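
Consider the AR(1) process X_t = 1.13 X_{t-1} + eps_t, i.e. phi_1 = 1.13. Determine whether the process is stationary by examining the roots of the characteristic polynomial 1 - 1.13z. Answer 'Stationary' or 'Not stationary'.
\text{Not stationary}

The AR(p) characteristic polynomial is P(z) = 1 - 1.13z.
Stationarity requires all roots to lie outside the unit circle, i.e. |z| > 1 for every root.
This is linear in z: 1 + (-1.13) z = 0  =>  z = -1/(-1.13) = 0.884956,  |z| = 0.884956.
Moduli of all roots: 0.8850.
All moduli strictly greater than 1? No.
Verdict: Not stationary.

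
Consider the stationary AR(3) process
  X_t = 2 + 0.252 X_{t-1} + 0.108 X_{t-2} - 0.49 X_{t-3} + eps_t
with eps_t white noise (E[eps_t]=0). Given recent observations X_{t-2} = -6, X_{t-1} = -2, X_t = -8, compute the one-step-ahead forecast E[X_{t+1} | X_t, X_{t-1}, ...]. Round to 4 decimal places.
E[X_{t+1} \mid \mathcal F_t] = 2.7080

For an AR(p) model X_t = c + sum_i phi_i X_{t-i} + eps_t, the
one-step-ahead conditional mean is
  E[X_{t+1} | X_t, ...] = c + sum_i phi_i X_{t+1-i}.
Substitute known values:
  E[X_{t+1} | ...] = 2 + (0.252) * (-8) + (0.108) * (-2) + (-0.49) * (-6)
                   = 2.7080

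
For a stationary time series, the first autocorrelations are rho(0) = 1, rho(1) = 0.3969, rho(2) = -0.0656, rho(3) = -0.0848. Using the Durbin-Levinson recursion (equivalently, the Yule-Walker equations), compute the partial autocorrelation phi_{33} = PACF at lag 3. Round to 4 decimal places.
\phi_{33} = 0.0680

The PACF at lag k is phi_{kk}, the last component of the solution
to the Yule-Walker system G_k phi = r_k where
  (G_k)_{ij} = rho(|i - j|), (r_k)_i = rho(i), i,j = 1..k.
Equivalently, Durbin-Levinson gives phi_{kk} iteratively:
  phi_{11} = rho(1)
  phi_{kk} = [rho(k) - sum_{j=1..k-1} phi_{k-1,j} rho(k-j)]
            / [1 - sum_{j=1..k-1} phi_{k-1,j} rho(j)],
  phi_{k,j} = phi_{k-1,j} - phi_{kk} phi_{k-1,k-j},  j = 1..k-1.
Step k = 1:
  phi_11 = rho(1) = 0.3969.
Step k = 2:
  phi_22 = [rho(2) - phi_11 rho(1)] / [1 - phi_11 rho(1)] = [-0.0656 - (0.3969)(0.3969)] / [1 - (0.3969)(0.3969)]
         = -0.22312961 / 0.84247039 = -0.264852.
  Update: phi_21 = phi_11 - phi_22 phi_11 = 0.3969 - (-0.264852)(0.3969) = 0.50202.
Step k = 3:
  phi_33 = [rho(3) - phi_21 rho(2) - phi_22 rho(1)] / [1 - phi_21 rho(1) - phi_22 rho(2)]
    numerator   = -0.0848 - (0.50202)(-0.0656) - (-0.264852)(0.3969) = 0.05325208
    denominator = 1 - (0.50202)(0.3969) - (-0.264852)(-0.0656) = 0.78337416
  phi_33 = 0.05325208 / 0.78337416 = 0.068.
Therefore phi_{33} = 0.0680.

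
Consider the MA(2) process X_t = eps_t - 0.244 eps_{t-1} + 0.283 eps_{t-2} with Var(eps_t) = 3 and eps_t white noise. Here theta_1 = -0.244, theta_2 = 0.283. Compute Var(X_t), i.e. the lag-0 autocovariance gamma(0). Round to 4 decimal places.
\gamma(0) = 3.4189

For an MA(q) process X_t = eps_t + sum_i theta_i eps_{t-i} with
Var(eps_t) = sigma^2, the variance is
  gamma(0) = sigma^2 * (1 + sum_i theta_i^2).
  sum_i theta_i^2 = (-0.244)^2 + (0.283)^2 = 0.059536 + 0.080089 = 0.139625.
  gamma(0) = 3 * (1 + 0.139625) = 3 * 1.139625 = 3.418875, which rounds to 3.4189.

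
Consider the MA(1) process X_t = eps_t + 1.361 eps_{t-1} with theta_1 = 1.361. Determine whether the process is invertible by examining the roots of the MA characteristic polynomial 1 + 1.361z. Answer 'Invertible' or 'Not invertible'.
\text{Not invertible}

The MA(q) characteristic polynomial is P(z) = 1 + 1.361z.
Invertibility requires all roots to lie outside the unit circle, i.e. |z| > 1 for every root.
This is linear in z: 1 + (1.361) z = 0  =>  z = -1/(1.361) = -0.734754,  |z| = 0.734754.
Moduli of all roots: 0.7348.
All moduli strictly greater than 1? No.
Verdict: Not invertible.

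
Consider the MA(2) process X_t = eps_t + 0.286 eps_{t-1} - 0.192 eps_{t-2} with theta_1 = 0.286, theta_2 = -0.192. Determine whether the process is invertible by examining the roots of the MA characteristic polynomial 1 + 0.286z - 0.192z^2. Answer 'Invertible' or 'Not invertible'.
\text{Invertible}

The MA(q) characteristic polynomial is P(z) = 1 + 0.286z - 0.192z^2.
Invertibility requires all roots to lie outside the unit circle, i.e. |z| > 1 for every root.
Set 1 + (0.286) z + (-0.192) z^2 = 0, i.e. a z^2 + b z + c = 0 with a = -0.192, b = 0.286, c = 1.
Discriminant D = b^2 - 4ac = (0.286)^2 - 4*(-0.192)*1 = 0.081796 - (-0.768) = 0.849796.
D >= 0, so the roots are real: z = (-b +/- sqrt(D)) / (2a) = (-0.286 +/- 0.921844) / (-0.384).
  z_1 = (-0.286 + 0.921844) / (-0.384) = -1.6558,   |z_1| = 1.6558.
  z_2 = (-0.286 - 0.921844) / (-0.384) = 3.1454,   |z_2| = 3.1454.
Moduli of all roots: 1.6558, 3.1454.
All moduli strictly greater than 1? Yes.
Verdict: Invertible.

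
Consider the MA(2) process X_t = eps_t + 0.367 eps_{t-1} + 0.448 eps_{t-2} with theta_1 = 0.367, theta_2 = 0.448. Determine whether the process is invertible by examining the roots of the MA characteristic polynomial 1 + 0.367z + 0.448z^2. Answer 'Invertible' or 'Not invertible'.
\text{Invertible}

The MA(q) characteristic polynomial is P(z) = 1 + 0.367z + 0.448z^2.
Invertibility requires all roots to lie outside the unit circle, i.e. |z| > 1 for every root.
Set 1 + (0.367) z + (0.448) z^2 = 0, i.e. a z^2 + b z + c = 0 with a = 0.448, b = 0.367, c = 1.
Discriminant D = b^2 - 4ac = (0.367)^2 - 4*(0.448)*1 = 0.134689 - (1.792) = -1.657311.
D < 0, so the roots are the complex-conjugate pair z = (-b +/- i sqrt(-D)) / (2a) = -0.4096 +/- 1.4368i.
For a conjugate pair |z|^2 = z * conj(z) = (product of roots) = c/a = 1/(0.448) = 2.232143, so |z| = sqrt(2.232143) = 1.494 for both roots.
Moduli of all roots: 1.4940, 1.4940.
All moduli strictly greater than 1? Yes.
Verdict: Invertible.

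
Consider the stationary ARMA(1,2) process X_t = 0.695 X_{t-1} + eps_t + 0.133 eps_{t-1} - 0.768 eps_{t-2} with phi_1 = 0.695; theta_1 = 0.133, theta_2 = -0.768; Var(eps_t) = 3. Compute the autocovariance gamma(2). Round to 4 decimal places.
\gamma(2) = -0.8061

Multiply the model equation by X_{t-k} and take expectations. With theta_0 = psi_0 = 1 and psi_j the MA(infinity) weights, this gives
  gamma(k) - sum_i phi_i gamma(k-i) = c_k,
  c_k = sigma^2 * sum_{j=k..q} theta_j psi_{j-k}   (c_k = 0 for k > q),
using gamma(-m) = gamma(m).
psi-weights needed (psi_j = theta_j + sum_i phi_i psi_{j-i}):
  psi_1 = theta_1 + phi_1 = 0.133 + (0.695) = 0.828
  psi_2 = theta_2 + phi_1 psi_1 = -0.768 + (0.695)(0.828) = -0.19254
Right-hand sides:
  c_0 = sigma^2 (1 + theta_1 psi_1 + theta_2 psi_2) = 3 * (1 + (0.133)(0.828) + (-0.768)(-0.19254)) = 3 * 1.257995 = 3.773984
  c_1 = sigma^2 (theta_1 + theta_2 psi_1) = 3 * (0.133 + (-0.768)(0.828)) = -1.508712
  c_2 = sigma^2 theta_2 = 3 * (-0.768) = -2.304
Equations for k = 0 and k = 1 (AR order 1):
  gamma(0) = phi_1 gamma(1) + c_0
  gamma(1) = phi_1 gamma(0) + c_1
Substituting the second into the first: gamma(0) (1 - phi_1^2) = c_0 + phi_1 c_1, so
  gamma(0) = (c_0 + phi_1 c_1) / (1 - phi_1^2) = (3.773984 + (0.695)(-1.508712)) / (1 - (0.695)^2) = 2.725429 / 0.516975 = 5.271878.
  gamma(1) = phi_1 gamma(0) + c_1 = (0.695)(5.271878) + (-1.508712) = 2.155243.
For k = 2: gamma(2) = phi_1 gamma(1) + c_2
  = (0.695)(2.155243) + (-2.304) = -0.806106.
Therefore gamma(2) = -0.8061 (to 4 decimal places).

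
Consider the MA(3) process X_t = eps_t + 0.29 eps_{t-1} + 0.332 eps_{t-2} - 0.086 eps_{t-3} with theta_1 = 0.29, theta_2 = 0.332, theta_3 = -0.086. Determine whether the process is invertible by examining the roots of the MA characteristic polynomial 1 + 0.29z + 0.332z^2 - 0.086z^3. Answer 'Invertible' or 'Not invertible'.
\text{Invertible}

The MA(q) characteristic polynomial is P(z) = 1 + 0.29z + 0.332z^2 - 0.086z^3.
Invertibility requires all roots to lie outside the unit circle, i.e. |z| > 1 for every root.
Degree 3: look for a simple real root z0 first, then factor out (1 - z/z0) and solve the remaining quadratic.
Testing z0 = 5: P(5) = 1 + (0.29)(5) + (0.332)(5)^2 + (-0.086)(5)^3
  = 1 + (1.45) + (8.3) + (-10.75) = 0.  So z_0 = 5 is a root, |z_0| = 5.
Divide out the factor (1 - 0.2 z) = (1 - z/z0) (since 1/z0 = 0.2):
  P(z) = (1 - 0.2 z)(1 + (0.49) z + (0.43) z^2)
  [check: z-coef 0.49 - (0.2) = 0.29; z^2-coef 0.43 - (0.2)(0.49) = 0.332; z^3-coef -(0.2)(0.43) = -0.086.]
Remaining roots from the quadratic factor 1 + (0.49) z + (0.43) z^2:
  Set 1 + (0.49) z + (0.43) z^2 = 0, i.e. a z^2 + b z + c = 0 with a = 0.43, b = 0.49, c = 1.
  Discriminant D = b^2 - 4ac = (0.49)^2 - 4*(0.43)*1 = 0.2401 - (1.72) = -1.4799.
  D < 0, so the roots are the complex-conjugate pair z = (-b +/- i sqrt(-D)) / (2a) = -0.5698 +/- 1.4145i.
  For a conjugate pair |z|^2 = z * conj(z) = (product of roots) = c/a = 1/(0.43) = 2.325581, so |z| = sqrt(2.325581) = 1.525 for both roots.
Moduli of all roots: 5.0000, 1.5250, 1.5250.
All moduli strictly greater than 1? Yes.
Verdict: Invertible.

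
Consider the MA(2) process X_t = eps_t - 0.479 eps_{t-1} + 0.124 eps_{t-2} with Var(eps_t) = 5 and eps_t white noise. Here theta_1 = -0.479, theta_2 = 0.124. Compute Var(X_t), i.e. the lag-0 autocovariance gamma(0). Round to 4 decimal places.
\gamma(0) = 6.2241

For an MA(q) process X_t = eps_t + sum_i theta_i eps_{t-i} with
Var(eps_t) = sigma^2, the variance is
  gamma(0) = sigma^2 * (1 + sum_i theta_i^2).
  sum_i theta_i^2 = (-0.479)^2 + (0.124)^2 = 0.229441 + 0.015376 = 0.244817.
  gamma(0) = 5 * (1 + 0.244817) = 5 * 1.244817 = 6.224085, which rounds to 6.2241.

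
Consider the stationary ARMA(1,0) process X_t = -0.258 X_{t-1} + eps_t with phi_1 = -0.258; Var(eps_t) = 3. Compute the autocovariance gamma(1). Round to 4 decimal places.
\gamma(1) = -0.8292

Multiply the model equation by X_{t-k} and take expectations. With theta_0 = psi_0 = 1 and psi_j the MA(infinity) weights, this gives
  gamma(k) - sum_i phi_i gamma(k-i) = c_k,
  c_k = sigma^2 * sum_{j=k..q} theta_j psi_{j-k}   (c_k = 0 for k > q),
using gamma(-m) = gamma(m).
Pure AR (q = 0): c_0 = sigma^2 = 3, c_k = 0 for k >= 1.
Equations for k = 0 and k = 1 (AR order 1):
  gamma(0) = phi_1 gamma(1) + c_0
  gamma(1) = phi_1 gamma(0) + c_1
Substituting the second into the first: gamma(0) (1 - phi_1^2) = c_0 + phi_1 c_1, so
  gamma(0) = c_0 / (1 - phi_1^2) = 3 / (1 - (-0.258)^2) = 3 / 0.933436 = 3.213932.
  gamma(1) = phi_1 gamma(0) = (-0.258)(3.213932) = -0.829195.
Therefore gamma(1) = -0.8292 (to 4 decimal places).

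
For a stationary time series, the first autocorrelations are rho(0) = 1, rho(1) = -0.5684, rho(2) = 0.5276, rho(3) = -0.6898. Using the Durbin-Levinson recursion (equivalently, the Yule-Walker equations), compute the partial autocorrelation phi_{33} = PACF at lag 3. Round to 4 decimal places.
\phi_{33} = -0.5020

The PACF at lag k is phi_{kk}, the last component of the solution
to the Yule-Walker system G_k phi = r_k where
  (G_k)_{ij} = rho(|i - j|), (r_k)_i = rho(i), i,j = 1..k.
Equivalently, Durbin-Levinson gives phi_{kk} iteratively:
  phi_{11} = rho(1)
  phi_{kk} = [rho(k) - sum_{j=1..k-1} phi_{k-1,j} rho(k-j)]
            / [1 - sum_{j=1..k-1} phi_{k-1,j} rho(j)],
  phi_{k,j} = phi_{k-1,j} - phi_{kk} phi_{k-1,k-j},  j = 1..k-1.
Step k = 1:
  phi_11 = rho(1) = -0.5684.
Step k = 2:
  phi_22 = [rho(2) - phi_11 rho(1)] / [1 - phi_11 rho(1)] = [0.5276 - (-0.5684)(-0.5684)] / [1 - (-0.5684)(-0.5684)]
         = 0.20452144 / 0.67692144 = 0.302135.
  Update: phi_21 = phi_11 - phi_22 phi_11 = -0.5684 - (0.302135)(-0.5684) = -0.396667.
Step k = 3:
  phi_33 = [rho(3) - phi_21 rho(2) - phi_22 rho(1)] / [1 - phi_21 rho(1) - phi_22 rho(2)]
    numerator   = -0.6898 - (-0.396667)(0.5276) - (0.302135)(-0.5684) = -0.30878533
    denominator = 1 - (-0.396667)(-0.5684) - (0.302135)(0.5276) = 0.61512842
  phi_33 = -0.30878533 / 0.61512842 = -0.502.
Therefore phi_{33} = -0.5020.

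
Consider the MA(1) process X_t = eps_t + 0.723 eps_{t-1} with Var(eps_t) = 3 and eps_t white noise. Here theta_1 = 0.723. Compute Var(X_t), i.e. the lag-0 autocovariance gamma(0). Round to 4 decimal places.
\gamma(0) = 4.5682

For an MA(q) process X_t = eps_t + sum_i theta_i eps_{t-i} with
Var(eps_t) = sigma^2, the variance is
  gamma(0) = sigma^2 * (1 + sum_i theta_i^2).
  sum_i theta_i^2 = (0.723)^2 = 0.522729.
  gamma(0) = 3 * (1 + 0.522729) = 3 * 1.522729 = 4.568187, which rounds to 4.5682.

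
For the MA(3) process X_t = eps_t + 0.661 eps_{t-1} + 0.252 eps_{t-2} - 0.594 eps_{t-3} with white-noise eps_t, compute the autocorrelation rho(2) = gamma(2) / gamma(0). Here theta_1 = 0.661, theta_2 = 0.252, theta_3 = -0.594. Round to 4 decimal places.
\rho(2) = -0.0759

For an MA(q) process with theta_0 = 1, the autocovariance is
  gamma(k) = sigma^2 * sum_{i=0..q-k} theta_i * theta_{i+k},
and rho(k) = gamma(k) / gamma(0). Sigma^2 cancels.
  numerator   = (1)*(0.252) + (0.661)*(-0.594) = -0.140634.
  denominator = (1)^2 + (0.661)^2 + (0.252)^2 + (-0.594)^2 = 1.853261.
  rho(2) = -0.140634 / 1.853261 = -0.0759.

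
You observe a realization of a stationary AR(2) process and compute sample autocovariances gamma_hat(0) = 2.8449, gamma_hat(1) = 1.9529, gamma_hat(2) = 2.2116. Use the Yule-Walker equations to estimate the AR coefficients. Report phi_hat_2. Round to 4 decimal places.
\hat\phi_{2} = 0.5790

The Yule-Walker equations for an AR(p) process read, in matrix form,
  Gamma_p phi = r_p,   with   (Gamma_p)_{ij} = gamma(|i - j|),
                       (r_p)_i = gamma(i),   i,j = 1..p.
Substitute the sample gammas (Toeplitz matrix and right-hand side of size 2):
  Gamma_p = [[2.8449, 1.9529], [1.9529, 2.8449]]
  r_p     = [1.9529, 2.2116]
Written out:
  2.8449 phi_1 + 1.9529 phi_2 = 1.9529
  1.9529 phi_1 + 2.8449 phi_2 = 2.2116
Solve by Cramer's rule:
  det = gamma(0)^2 - gamma(1)^2 = (2.8449)^2 - (1.9529)^2 = 8.09345601 - 3.81381841 = 4.2796376
  phi_hat_1 = [gamma(1) gamma(0) - gamma(1) gamma(2)] / det = [(1.9529)(2.8449) - (1.9529)(2.2116)] / 4.2796376 = 1.23677157 / 4.2796376 = 0.289
  phi_hat_2 = [gamma(0) gamma(2) - gamma(1)^2] / det = [(2.8449)(2.2116) - (1.9529)^2] / 4.2796376 = 2.47796243 / 4.2796376 = 0.579
So phi_hat = [0.2890, 0.5790].
Therefore phi_hat_2 = 0.5790.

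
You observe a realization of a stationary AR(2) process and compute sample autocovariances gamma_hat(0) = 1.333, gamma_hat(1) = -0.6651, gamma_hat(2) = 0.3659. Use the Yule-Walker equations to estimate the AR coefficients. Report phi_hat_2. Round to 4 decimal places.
\hat\phi_{2} = 0.0340

The Yule-Walker equations for an AR(p) process read, in matrix form,
  Gamma_p phi = r_p,   with   (Gamma_p)_{ij} = gamma(|i - j|),
                       (r_p)_i = gamma(i),   i,j = 1..p.
Substitute the sample gammas (Toeplitz matrix and right-hand side of size 2):
  Gamma_p = [[1.333, -0.6651], [-0.6651, 1.333]]
  r_p     = [-0.6651, 0.3659]
Written out:
  1.333 phi_1 - 0.6651 phi_2 = -0.6651
  -0.6651 phi_1 + 1.333 phi_2 = 0.3659
Solve by Cramer's rule:
  det = gamma(0)^2 - gamma(1)^2 = (1.333)^2 - (-0.6651)^2 = 1.776889 - 0.44235801 = 1.33453099
  phi_hat_1 = [gamma(1) gamma(0) - gamma(1) gamma(2)] / det = [(-0.6651)(1.333) - (-0.6651)(0.3659)] / 1.33453099 = -0.64321821 / 1.33453099 = -0.482
  phi_hat_2 = [gamma(0) gamma(2) - gamma(1)^2] / det = [(1.333)(0.3659) - (-0.6651)^2] / 1.33453099 = 0.04538669 / 1.33453099 = 0.034
So phi_hat = [-0.4820, 0.0340].
Therefore phi_hat_2 = 0.0340.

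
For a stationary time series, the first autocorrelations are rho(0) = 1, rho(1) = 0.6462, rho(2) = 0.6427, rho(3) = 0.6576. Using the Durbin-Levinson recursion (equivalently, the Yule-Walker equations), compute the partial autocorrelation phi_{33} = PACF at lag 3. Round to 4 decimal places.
\phi_{33} = 0.3089

The PACF at lag k is phi_{kk}, the last component of the solution
to the Yule-Walker system G_k phi = r_k where
  (G_k)_{ij} = rho(|i - j|), (r_k)_i = rho(i), i,j = 1..k.
Equivalently, Durbin-Levinson gives phi_{kk} iteratively:
  phi_{11} = rho(1)
  phi_{kk} = [rho(k) - sum_{j=1..k-1} phi_{k-1,j} rho(k-j)]
            / [1 - sum_{j=1..k-1} phi_{k-1,j} rho(j)],
  phi_{k,j} = phi_{k-1,j} - phi_{kk} phi_{k-1,k-j},  j = 1..k-1.
Step k = 1:
  phi_11 = rho(1) = 0.6462.
Step k = 2:
  phi_22 = [rho(2) - phi_11 rho(1)] / [1 - phi_11 rho(1)] = [0.6427 - (0.6462)(0.6462)] / [1 - (0.6462)(0.6462)]
         = 0.22512556 / 0.58242556 = 0.386531.
  Update: phi_21 = phi_11 - phi_22 phi_11 = 0.6462 - (0.386531)(0.6462) = 0.396424.
Step k = 3:
  phi_33 = [rho(3) - phi_21 rho(2) - phi_22 rho(1)] / [1 - phi_21 rho(1) - phi_22 rho(2)]
    numerator   = 0.6576 - (0.396424)(0.6427) - (0.386531)(0.6462) = 0.15304217
    denominator = 1 - (0.396424)(0.6462) - (0.386531)(0.6427) = 0.49540754
  phi_33 = 0.15304217 / 0.49540754 = 0.3089.
Therefore phi_{33} = 0.3089.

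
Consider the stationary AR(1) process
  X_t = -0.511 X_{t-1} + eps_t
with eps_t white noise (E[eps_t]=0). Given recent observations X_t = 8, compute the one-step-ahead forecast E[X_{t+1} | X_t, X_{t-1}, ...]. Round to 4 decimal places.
E[X_{t+1} \mid \mathcal F_t] = -4.0880

For an AR(p) model X_t = c + sum_i phi_i X_{t-i} + eps_t, the
one-step-ahead conditional mean is
  E[X_{t+1} | X_t, ...] = c + sum_i phi_i X_{t+1-i}.
Substitute known values:
  E[X_{t+1} | ...] = (-0.511) * (8)
                   = -4.0880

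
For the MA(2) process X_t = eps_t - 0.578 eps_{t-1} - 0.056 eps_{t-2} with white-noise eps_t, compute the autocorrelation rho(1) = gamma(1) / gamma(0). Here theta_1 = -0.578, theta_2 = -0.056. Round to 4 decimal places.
\rho(1) = -0.4080

For an MA(q) process with theta_0 = 1, the autocovariance is
  gamma(k) = sigma^2 * sum_{i=0..q-k} theta_i * theta_{i+k},
and rho(k) = gamma(k) / gamma(0). Sigma^2 cancels.
  numerator   = (1)*(-0.578) + (-0.578)*(-0.056) = -0.545632.
  denominator = (1)^2 + (-0.578)^2 + (-0.056)^2 = 1.33722.
  rho(1) = -0.545632 / 1.33722 = -0.4080.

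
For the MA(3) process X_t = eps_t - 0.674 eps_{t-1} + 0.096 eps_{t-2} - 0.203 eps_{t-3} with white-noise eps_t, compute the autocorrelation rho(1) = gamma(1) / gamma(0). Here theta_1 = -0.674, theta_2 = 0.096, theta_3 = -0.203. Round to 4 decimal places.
\rho(1) = -0.5039

For an MA(q) process with theta_0 = 1, the autocovariance is
  gamma(k) = sigma^2 * sum_{i=0..q-k} theta_i * theta_{i+k},
and rho(k) = gamma(k) / gamma(0). Sigma^2 cancels.
  numerator   = (1)*(-0.674) + (-0.674)*(0.096) + (0.096)*(-0.203) = -0.758192.
  denominator = (1)^2 + (-0.674)^2 + (0.096)^2 + (-0.203)^2 = 1.504701.
  rho(1) = -0.758192 / 1.504701 = -0.5039.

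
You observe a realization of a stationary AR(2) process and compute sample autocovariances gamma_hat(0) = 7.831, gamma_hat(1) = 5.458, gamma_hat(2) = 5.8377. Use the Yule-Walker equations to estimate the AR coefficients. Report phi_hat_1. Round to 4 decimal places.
\hat\phi_{1} = 0.3450

The Yule-Walker equations for an AR(p) process read, in matrix form,
  Gamma_p phi = r_p,   with   (Gamma_p)_{ij} = gamma(|i - j|),
                       (r_p)_i = gamma(i),   i,j = 1..p.
Substitute the sample gammas (Toeplitz matrix and right-hand side of size 2):
  Gamma_p = [[7.831, 5.458], [5.458, 7.831]]
  r_p     = [5.458, 5.8377]
Written out:
  7.831 phi_1 + 5.458 phi_2 = 5.458
  5.458 phi_1 + 7.831 phi_2 = 5.8377
Solve by Cramer's rule:
  det = gamma(0)^2 - gamma(1)^2 = (7.831)^2 - (5.458)^2 = 61.324561 - 29.789764 = 31.534797
  phi_hat_1 = [gamma(1) gamma(0) - gamma(1) gamma(2)] / det = [(5.458)(7.831) - (5.458)(5.8377)] / 31.534797 = 10.8794314 / 31.534797 = 0.345
  phi_hat_2 = [gamma(0) gamma(2) - gamma(1)^2] / det = [(7.831)(5.8377) - (5.458)^2] / 31.534797 = 15.9252647 / 31.534797 = 0.505
So phi_hat = [0.3450, 0.5050].
Therefore phi_hat_1 = 0.3450.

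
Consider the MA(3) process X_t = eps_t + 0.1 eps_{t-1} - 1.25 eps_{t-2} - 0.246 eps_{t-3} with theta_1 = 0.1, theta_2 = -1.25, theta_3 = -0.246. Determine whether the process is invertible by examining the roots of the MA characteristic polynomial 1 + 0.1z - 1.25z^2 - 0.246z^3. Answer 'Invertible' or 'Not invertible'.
\text{Not invertible}

The MA(q) characteristic polynomial is P(z) = 1 + 0.1z - 1.25z^2 - 0.246z^3.
Invertibility requires all roots to lie outside the unit circle, i.e. |z| > 1 for every root.
Degree 3: look for a simple real root z0 first, then factor out (1 - z/z0) and solve the remaining quadratic.
Testing z0 = -5: P(-5) = 1 + (0.1)(-5) + (-1.25)(-5)^2 + (-0.246)(-5)^3
  = 1 + (-0.5) + (-31.25) + (30.75) = 0.  So z_0 = -5 is a root, |z_0| = 5.
Divide out the factor (1 + 0.2 z) = (1 - z/z0) (since 1/z0 = -0.2):
  P(z) = (1 + 0.2 z)(1 + (-0.1) z + (-1.23) z^2)
  [check: z-coef -0.1 - (-0.2) = 0.1; z^2-coef -1.23 - (-0.2)(-0.1) = -1.25; z^3-coef -(-0.2)(-1.23) = -0.246.]
Remaining roots from the quadratic factor 1 + (-0.1) z + (-1.23) z^2:
  Set 1 + (-0.1) z + (-1.23) z^2 = 0, i.e. a z^2 + b z + c = 0 with a = -1.23, b = -0.1, c = 1.
  Discriminant D = b^2 - 4ac = (-0.1)^2 - 4*(-1.23)*1 = 0.01 - (-4.92) = 4.93.
  D >= 0, so the roots are real: z = (-b +/- sqrt(D)) / (2a) = (0.1 +/- 2.22036) / (-2.46).
    z_1 = (0.1 + 2.22036) / (-2.46) = -0.9432,   |z_1| = 0.9432.
    z_2 = (0.1 - 2.22036) / (-2.46) = 0.8619,   |z_2| = 0.8619.
Moduli of all roots: 5.0000, 0.9432, 0.8619.
All moduli strictly greater than 1? No.
Verdict: Not invertible.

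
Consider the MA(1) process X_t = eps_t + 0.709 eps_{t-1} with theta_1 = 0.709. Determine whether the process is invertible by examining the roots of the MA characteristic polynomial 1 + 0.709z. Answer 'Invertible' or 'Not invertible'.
\text{Invertible}

The MA(q) characteristic polynomial is P(z) = 1 + 0.709z.
Invertibility requires all roots to lie outside the unit circle, i.e. |z| > 1 for every root.
This is linear in z: 1 + (0.709) z = 0  =>  z = -1/(0.709) = -1.410437,  |z| = 1.410437.
Moduli of all roots: 1.4104.
All moduli strictly greater than 1? Yes.
Verdict: Invertible.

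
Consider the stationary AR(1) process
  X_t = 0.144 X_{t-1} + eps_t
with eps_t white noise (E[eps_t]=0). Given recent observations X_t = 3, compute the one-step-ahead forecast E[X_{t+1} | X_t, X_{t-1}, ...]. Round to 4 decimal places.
E[X_{t+1} \mid \mathcal F_t] = 0.4320

For an AR(p) model X_t = c + sum_i phi_i X_{t-i} + eps_t, the
one-step-ahead conditional mean is
  E[X_{t+1} | X_t, ...] = c + sum_i phi_i X_{t+1-i}.
Substitute known values:
  E[X_{t+1} | ...] = (0.144) * (3)
                   = 0.4320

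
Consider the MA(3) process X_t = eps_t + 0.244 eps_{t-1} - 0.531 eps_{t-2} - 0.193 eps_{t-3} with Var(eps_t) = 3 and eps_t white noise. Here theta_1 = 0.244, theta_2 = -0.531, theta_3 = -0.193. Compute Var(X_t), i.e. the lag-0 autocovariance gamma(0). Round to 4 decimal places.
\gamma(0) = 4.1362

For an MA(q) process X_t = eps_t + sum_i theta_i eps_{t-i} with
Var(eps_t) = sigma^2, the variance is
  gamma(0) = sigma^2 * (1 + sum_i theta_i^2).
  sum_i theta_i^2 = (0.244)^2 + (-0.531)^2 + (-0.193)^2 = 0.059536 + 0.281961 + 0.037249 = 0.378746.
  gamma(0) = 3 * (1 + 0.378746) = 3 * 1.378746 = 4.136238, which rounds to 4.1362.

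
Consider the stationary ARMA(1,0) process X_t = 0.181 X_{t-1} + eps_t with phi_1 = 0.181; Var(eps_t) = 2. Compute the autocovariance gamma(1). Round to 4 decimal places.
\gamma(1) = 0.3743

Multiply the model equation by X_{t-k} and take expectations. With theta_0 = psi_0 = 1 and psi_j the MA(infinity) weights, this gives
  gamma(k) - sum_i phi_i gamma(k-i) = c_k,
  c_k = sigma^2 * sum_{j=k..q} theta_j psi_{j-k}   (c_k = 0 for k > q),
using gamma(-m) = gamma(m).
Pure AR (q = 0): c_0 = sigma^2 = 2, c_k = 0 for k >= 1.
Equations for k = 0 and k = 1 (AR order 1):
  gamma(0) = phi_1 gamma(1) + c_0
  gamma(1) = phi_1 gamma(0) + c_1
Substituting the second into the first: gamma(0) (1 - phi_1^2) = c_0 + phi_1 c_1, so
  gamma(0) = c_0 / (1 - phi_1^2) = 2 / (1 - (0.181)^2) = 2 / 0.967239 = 2.067741.
  gamma(1) = phi_1 gamma(0) = (0.181)(2.067741) = 0.374261.
Therefore gamma(1) = 0.3743 (to 4 decimal places).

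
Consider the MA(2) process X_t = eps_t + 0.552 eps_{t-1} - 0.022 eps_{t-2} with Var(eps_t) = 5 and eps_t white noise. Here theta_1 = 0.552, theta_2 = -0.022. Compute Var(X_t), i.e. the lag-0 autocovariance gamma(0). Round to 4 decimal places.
\gamma(0) = 6.5259

For an MA(q) process X_t = eps_t + sum_i theta_i eps_{t-i} with
Var(eps_t) = sigma^2, the variance is
  gamma(0) = sigma^2 * (1 + sum_i theta_i^2).
  sum_i theta_i^2 = (0.552)^2 + (-0.022)^2 = 0.304704 + 0.000484 = 0.305188.
  gamma(0) = 5 * (1 + 0.305188) = 5 * 1.305188 = 6.52594, which rounds to 6.5259.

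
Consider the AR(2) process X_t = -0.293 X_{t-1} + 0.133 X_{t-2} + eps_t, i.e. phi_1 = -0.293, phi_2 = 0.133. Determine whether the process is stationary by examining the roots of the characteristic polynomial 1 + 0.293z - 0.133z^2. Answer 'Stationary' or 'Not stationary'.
\text{Stationary}

The AR(p) characteristic polynomial is P(z) = 1 + 0.293z - 0.133z^2.
Stationarity requires all roots to lie outside the unit circle, i.e. |z| > 1 for every root.
Set 1 + (0.293) z + (-0.133) z^2 = 0, i.e. a z^2 + b z + c = 0 with a = -0.133, b = 0.293, c = 1.
Discriminant D = b^2 - 4ac = (0.293)^2 - 4*(-0.133)*1 = 0.085849 - (-0.532) = 0.617849.
D >= 0, so the roots are real: z = (-b +/- sqrt(D)) / (2a) = (-0.293 +/- 0.786034) / (-0.266).
  z_1 = (-0.293 + 0.786034) / (-0.266) = -1.8535,   |z_1| = 1.8535.
  z_2 = (-0.293 - 0.786034) / (-0.266) = 4.0565,   |z_2| = 4.0565.
Moduli of all roots: 1.8535, 4.0565.
All moduli strictly greater than 1? Yes.
Verdict: Stationary.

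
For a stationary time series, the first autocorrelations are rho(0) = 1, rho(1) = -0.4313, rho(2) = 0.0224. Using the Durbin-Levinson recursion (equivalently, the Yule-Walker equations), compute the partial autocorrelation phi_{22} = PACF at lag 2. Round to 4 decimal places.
\phi_{22} = -0.2010

The PACF at lag k is phi_{kk}, the last component of the solution
to the Yule-Walker system G_k phi = r_k where
  (G_k)_{ij} = rho(|i - j|), (r_k)_i = rho(i), i,j = 1..k.
Equivalently, Durbin-Levinson gives phi_{kk} iteratively:
  phi_{11} = rho(1)
  phi_{kk} = [rho(k) - sum_{j=1..k-1} phi_{k-1,j} rho(k-j)]
            / [1 - sum_{j=1..k-1} phi_{k-1,j} rho(j)],
  phi_{k,j} = phi_{k-1,j} - phi_{kk} phi_{k-1,k-j},  j = 1..k-1.
Step k = 1:
  phi_11 = rho(1) = -0.4313.
Step k = 2:
  phi_22 = [rho(2) - phi_11 rho(1)] / [1 - phi_11 rho(1)] = [0.0224 - (-0.4313)(-0.4313)] / [1 - (-0.4313)(-0.4313)]
         = -0.16361969 / 0.81398031 = -0.201.
Therefore phi_{22} = -0.2010.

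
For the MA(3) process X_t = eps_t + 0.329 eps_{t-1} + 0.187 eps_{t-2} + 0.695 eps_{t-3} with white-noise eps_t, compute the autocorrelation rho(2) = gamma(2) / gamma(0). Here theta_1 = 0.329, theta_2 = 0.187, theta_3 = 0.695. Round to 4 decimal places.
\rho(2) = 0.2556

For an MA(q) process with theta_0 = 1, the autocovariance is
  gamma(k) = sigma^2 * sum_{i=0..q-k} theta_i * theta_{i+k},
and rho(k) = gamma(k) / gamma(0). Sigma^2 cancels.
  numerator   = (1)*(0.187) + (0.329)*(0.695) = 0.415655.
  denominator = (1)^2 + (0.329)^2 + (0.187)^2 + (0.695)^2 = 1.626235.
  rho(2) = 0.415655 / 1.626235 = 0.2556.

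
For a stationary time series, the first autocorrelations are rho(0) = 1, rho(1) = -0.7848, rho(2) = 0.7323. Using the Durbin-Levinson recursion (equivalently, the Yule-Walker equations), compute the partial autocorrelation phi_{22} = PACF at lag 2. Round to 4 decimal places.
\phi_{22} = 0.3030

The PACF at lag k is phi_{kk}, the last component of the solution
to the Yule-Walker system G_k phi = r_k where
  (G_k)_{ij} = rho(|i - j|), (r_k)_i = rho(i), i,j = 1..k.
Equivalently, Durbin-Levinson gives phi_{kk} iteratively:
  phi_{11} = rho(1)
  phi_{kk} = [rho(k) - sum_{j=1..k-1} phi_{k-1,j} rho(k-j)]
            / [1 - sum_{j=1..k-1} phi_{k-1,j} rho(j)],
  phi_{k,j} = phi_{k-1,j} - phi_{kk} phi_{k-1,k-j},  j = 1..k-1.
Step k = 1:
  phi_11 = rho(1) = -0.7848.
Step k = 2:
  phi_22 = [rho(2) - phi_11 rho(1)] / [1 - phi_11 rho(1)] = [0.7323 - (-0.7848)(-0.7848)] / [1 - (-0.7848)(-0.7848)]
         = 0.11638896 / 0.38408896 = 0.303.
Therefore phi_{22} = 0.3030.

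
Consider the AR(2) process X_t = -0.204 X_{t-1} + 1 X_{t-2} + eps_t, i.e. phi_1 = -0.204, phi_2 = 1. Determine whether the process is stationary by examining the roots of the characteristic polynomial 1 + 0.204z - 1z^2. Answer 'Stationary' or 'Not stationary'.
\text{Not stationary}

The AR(p) characteristic polynomial is P(z) = 1 + 0.204z - 1z^2.
Stationarity requires all roots to lie outside the unit circle, i.e. |z| > 1 for every root.
Set 1 + (0.204) z + (-1) z^2 = 0, i.e. a z^2 + b z + c = 0 with a = -1, b = 0.204, c = 1.
Discriminant D = b^2 - 4ac = (0.204)^2 - 4*(-1)*1 = 0.041616 - (-4) = 4.041616.
D >= 0, so the roots are real: z = (-b +/- sqrt(D)) / (2a) = (-0.204 +/- 2.010377) / (-2).
  z_1 = (-0.204 + 2.010377) / (-2) = -0.9032,   |z_1| = 0.9032.
  z_2 = (-0.204 - 2.010377) / (-2) = 1.1072,   |z_2| = 1.1072.
Moduli of all roots: 0.9032, 1.1072.
All moduli strictly greater than 1? No.
Verdict: Not stationary.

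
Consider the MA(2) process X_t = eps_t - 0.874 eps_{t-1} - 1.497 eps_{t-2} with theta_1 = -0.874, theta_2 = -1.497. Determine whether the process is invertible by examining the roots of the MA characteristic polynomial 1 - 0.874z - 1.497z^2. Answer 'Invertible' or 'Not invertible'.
\text{Not invertible}

The MA(q) characteristic polynomial is P(z) = 1 - 0.874z - 1.497z^2.
Invertibility requires all roots to lie outside the unit circle, i.e. |z| > 1 for every root.
Set 1 + (-0.874) z + (-1.497) z^2 = 0, i.e. a z^2 + b z + c = 0 with a = -1.497, b = -0.874, c = 1.
Discriminant D = b^2 - 4ac = (-0.874)^2 - 4*(-1.497)*1 = 0.763876 - (-5.988) = 6.751876.
D >= 0, so the roots are real: z = (-b +/- sqrt(D)) / (2a) = (0.874 +/- 2.598437) / (-2.994).
  z_1 = (0.874 + 2.598437) / (-2.994) = -1.1598,   |z_1| = 1.1598.
  z_2 = (0.874 - 2.598437) / (-2.994) = 0.576,   |z_2| = 0.576.
Moduli of all roots: 1.1598, 0.5760.
All moduli strictly greater than 1? No.
Verdict: Not invertible.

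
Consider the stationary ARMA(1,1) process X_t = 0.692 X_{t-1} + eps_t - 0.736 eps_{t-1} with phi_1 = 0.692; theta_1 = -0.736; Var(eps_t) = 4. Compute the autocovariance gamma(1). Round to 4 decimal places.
\gamma(1) = -0.1657

Multiply the model equation by X_{t-k} and take expectations. With theta_0 = psi_0 = 1 and psi_j the MA(infinity) weights, this gives
  gamma(k) - sum_i phi_i gamma(k-i) = c_k,
  c_k = sigma^2 * sum_{j=k..q} theta_j psi_{j-k}   (c_k = 0 for k > q),
using gamma(-m) = gamma(m).
psi-weights needed (psi_j = theta_j + sum_i phi_i psi_{j-i}):
  psi_1 = theta_1 + phi_1 = -0.736 + (0.692) = -0.044
Right-hand sides:
  c_0 = sigma^2 (1 + theta_1 psi_1) = 4 * (1 + (-0.736)(-0.044)) = 4 * 1.032384 = 4.129536
  c_1 = sigma^2 theta_1 = 4 * (-0.736) = -2.944
  c_2 = 0
Equations for k = 0 and k = 1 (AR order 1):
  gamma(0) = phi_1 gamma(1) + c_0
  gamma(1) = phi_1 gamma(0) + c_1
Substituting the second into the first: gamma(0) (1 - phi_1^2) = c_0 + phi_1 c_1, so
  gamma(0) = (c_0 + phi_1 c_1) / (1 - phi_1^2) = (4.129536 + (0.692)(-2.944)) / (1 - (0.692)^2) = 2.092288 / 0.521136 = 4.01486.
  gamma(1) = phi_1 gamma(0) + c_1 = (0.692)(4.01486) + (-2.944) = -0.165717.
Therefore gamma(1) = -0.1657 (to 4 decimal places).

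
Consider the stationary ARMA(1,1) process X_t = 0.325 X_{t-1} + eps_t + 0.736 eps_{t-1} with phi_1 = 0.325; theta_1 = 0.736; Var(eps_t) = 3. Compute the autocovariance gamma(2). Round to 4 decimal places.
\gamma(2) = 1.4333

Multiply the model equation by X_{t-k} and take expectations. With theta_0 = psi_0 = 1 and psi_j the MA(infinity) weights, this gives
  gamma(k) - sum_i phi_i gamma(k-i) = c_k,
  c_k = sigma^2 * sum_{j=k..q} theta_j psi_{j-k}   (c_k = 0 for k > q),
using gamma(-m) = gamma(m).
psi-weights needed (psi_j = theta_j + sum_i phi_i psi_{j-i}):
  psi_1 = theta_1 + phi_1 = 0.736 + (0.325) = 1.061
Right-hand sides:
  c_0 = sigma^2 (1 + theta_1 psi_1) = 3 * (1 + (0.736)(1.061)) = 3 * 1.780896 = 5.342688
  c_1 = sigma^2 theta_1 = 3 * (0.736) = 2.208
  c_2 = 0
Equations for k = 0 and k = 1 (AR order 1):
  gamma(0) = phi_1 gamma(1) + c_0
  gamma(1) = phi_1 gamma(0) + c_1
Substituting the second into the first: gamma(0) (1 - phi_1^2) = c_0 + phi_1 c_1, so
  gamma(0) = (c_0 + phi_1 c_1) / (1 - phi_1^2) = (5.342688 + (0.325)(2.208)) / (1 - (0.325)^2) = 6.060288 / 0.894375 = 6.776003.
  gamma(1) = phi_1 gamma(0) + c_1 = (0.325)(6.776003) + (2.208) = 4.410201.
For k = 2 (> q): gamma(2) = phi_1 gamma(1) = (0.325)(4.410201) = 1.433315.
Therefore gamma(2) = 1.4333 (to 4 decimal places).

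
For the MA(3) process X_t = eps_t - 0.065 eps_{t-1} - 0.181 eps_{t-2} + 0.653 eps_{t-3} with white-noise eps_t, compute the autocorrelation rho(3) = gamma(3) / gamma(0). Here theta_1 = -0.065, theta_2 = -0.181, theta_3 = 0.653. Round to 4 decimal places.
\rho(3) = 0.4462

For an MA(q) process with theta_0 = 1, the autocovariance is
  gamma(k) = sigma^2 * sum_{i=0..q-k} theta_i * theta_{i+k},
and rho(k) = gamma(k) / gamma(0). Sigma^2 cancels.
  numerator   = (1)*(0.653) = 0.653.
  denominator = (1)^2 + (-0.065)^2 + (-0.181)^2 + (0.653)^2 = 1.463395.
  rho(3) = 0.653 / 1.463395 = 0.4462.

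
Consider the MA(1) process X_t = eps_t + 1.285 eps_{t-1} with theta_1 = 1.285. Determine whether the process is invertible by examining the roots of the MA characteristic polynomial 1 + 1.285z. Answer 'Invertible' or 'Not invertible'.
\text{Not invertible}

The MA(q) characteristic polynomial is P(z) = 1 + 1.285z.
Invertibility requires all roots to lie outside the unit circle, i.e. |z| > 1 for every root.
This is linear in z: 1 + (1.285) z = 0  =>  z = -1/(1.285) = -0.77821,  |z| = 0.77821.
Moduli of all roots: 0.7782.
All moduli strictly greater than 1? No.
Verdict: Not invertible.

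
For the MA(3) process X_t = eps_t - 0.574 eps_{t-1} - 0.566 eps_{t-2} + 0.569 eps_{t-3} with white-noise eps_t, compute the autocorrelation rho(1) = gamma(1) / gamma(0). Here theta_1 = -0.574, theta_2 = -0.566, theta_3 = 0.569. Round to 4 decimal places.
\rho(1) = -0.2894

For an MA(q) process with theta_0 = 1, the autocovariance is
  gamma(k) = sigma^2 * sum_{i=0..q-k} theta_i * theta_{i+k},
and rho(k) = gamma(k) / gamma(0). Sigma^2 cancels.
  numerator   = (1)*(-0.574) + (-0.574)*(-0.566) + (-0.566)*(0.569) = -0.57117.
  denominator = (1)^2 + (-0.574)^2 + (-0.566)^2 + (0.569)^2 = 1.973593.
  rho(1) = -0.57117 / 1.973593 = -0.2894.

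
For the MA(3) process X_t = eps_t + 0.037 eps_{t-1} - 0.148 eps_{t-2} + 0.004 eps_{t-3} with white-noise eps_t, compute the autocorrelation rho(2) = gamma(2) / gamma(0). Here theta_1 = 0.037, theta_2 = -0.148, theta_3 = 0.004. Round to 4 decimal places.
\rho(2) = -0.1445

For an MA(q) process with theta_0 = 1, the autocovariance is
  gamma(k) = sigma^2 * sum_{i=0..q-k} theta_i * theta_{i+k},
and rho(k) = gamma(k) / gamma(0). Sigma^2 cancels.
  numerator   = (1)*(-0.148) + (0.037)*(0.004) = -0.147852.
  denominator = (1)^2 + (0.037)^2 + (-0.148)^2 + (0.004)^2 = 1.023289.
  rho(2) = -0.147852 / 1.023289 = -0.1445.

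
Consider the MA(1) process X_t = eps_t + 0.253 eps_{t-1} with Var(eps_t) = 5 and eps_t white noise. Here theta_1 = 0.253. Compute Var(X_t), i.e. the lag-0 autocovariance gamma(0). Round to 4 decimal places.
\gamma(0) = 5.3200

For an MA(q) process X_t = eps_t + sum_i theta_i eps_{t-i} with
Var(eps_t) = sigma^2, the variance is
  gamma(0) = sigma^2 * (1 + sum_i theta_i^2).
  sum_i theta_i^2 = (0.253)^2 = 0.064009.
  gamma(0) = 5 * (1 + 0.064009) = 5 * 1.064009 = 5.320045, which rounds to 5.3200.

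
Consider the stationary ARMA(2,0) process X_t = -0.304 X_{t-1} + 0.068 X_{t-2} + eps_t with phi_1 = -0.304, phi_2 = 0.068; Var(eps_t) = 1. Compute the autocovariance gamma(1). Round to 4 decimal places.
\gamma(1) = -0.3667

Multiply the model equation by X_{t-k} and take expectations. With theta_0 = psi_0 = 1 and psi_j the MA(infinity) weights, this gives
  gamma(k) - sum_i phi_i gamma(k-i) = c_k,
  c_k = sigma^2 * sum_{j=k..q} theta_j psi_{j-k}   (c_k = 0 for k > q),
using gamma(-m) = gamma(m).
Pure AR (q = 0): c_0 = sigma^2 = 1, c_k = 0 for k >= 1.
Equations for k = 0, 1, 2 (AR order 2, c_2 = 0):
  (E0) gamma(0) = phi_1 gamma(1) + phi_2 gamma(2) + c_0
  (E1) gamma(1) = phi_1 gamma(0) + phi_2 gamma(1) + c_1
  (E2) gamma(2) = phi_1 gamma(1) + phi_2 gamma(0)
From (E1): gamma(1) = A gamma(0) + B with
  A = phi_1 / (1 - phi_2) = -0.304 / 0.932 = -0.32618,   B = c_1 / (1 - phi_2) = 0 / 0.932 = 0.
Insert (E2) into (E0): gamma(0) (1 - phi_2^2) = phi_1 (1 + phi_2) gamma(1) + c_0.
  phi_1 (1 + phi_2) = (-0.304)(1.068) = -0.324672,   1 - phi_2^2 = 0.995376.
Replace gamma(1) by A gamma(0) + B and collect gamma(0):
  gamma(0) [0.995376 - (-0.324672)(-0.32618)] = c_0 = 1
  gamma(0) * 0.889474 = 1
  gamma(0) = 1 / 0.889474 = 1.124259.
  gamma(1) = A gamma(0) = (-0.32618)(1.124259) = -0.366711.
Therefore gamma(1) = -0.3667 (to 4 decimal places).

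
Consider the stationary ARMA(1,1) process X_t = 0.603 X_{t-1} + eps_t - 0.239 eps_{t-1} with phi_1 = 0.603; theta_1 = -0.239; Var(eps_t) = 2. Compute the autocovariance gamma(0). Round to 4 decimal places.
\gamma(0) = 2.4164

Multiply the model equation by X_{t-k} and take expectations. With theta_0 = psi_0 = 1 and psi_j the MA(infinity) weights, this gives
  gamma(k) - sum_i phi_i gamma(k-i) = c_k,
  c_k = sigma^2 * sum_{j=k..q} theta_j psi_{j-k}   (c_k = 0 for k > q),
using gamma(-m) = gamma(m).
psi-weights needed (psi_j = theta_j + sum_i phi_i psi_{j-i}):
  psi_1 = theta_1 + phi_1 = -0.239 + (0.603) = 0.364
Right-hand sides:
  c_0 = sigma^2 (1 + theta_1 psi_1) = 2 * (1 + (-0.239)(0.364)) = 2 * 0.913004 = 1.826008
  c_1 = sigma^2 theta_1 = 2 * (-0.239) = -0.478
  c_2 = 0
Equations for k = 0 and k = 1 (AR order 1):
  gamma(0) = phi_1 gamma(1) + c_0
  gamma(1) = phi_1 gamma(0) + c_1
Substituting the second into the first: gamma(0) (1 - phi_1^2) = c_0 + phi_1 c_1, so
  gamma(0) = (c_0 + phi_1 c_1) / (1 - phi_1^2) = (1.826008 + (0.603)(-0.478)) / (1 - (0.603)^2) = 1.537774 / 0.636391 = 2.416398.
Therefore gamma(0) = 2.4164 (to 4 decimal places).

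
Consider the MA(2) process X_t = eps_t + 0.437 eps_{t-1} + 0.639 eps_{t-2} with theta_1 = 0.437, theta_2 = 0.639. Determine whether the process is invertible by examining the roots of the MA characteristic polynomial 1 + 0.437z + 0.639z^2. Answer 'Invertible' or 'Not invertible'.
\text{Invertible}

The MA(q) characteristic polynomial is P(z) = 1 + 0.437z + 0.639z^2.
Invertibility requires all roots to lie outside the unit circle, i.e. |z| > 1 for every root.
Set 1 + (0.437) z + (0.639) z^2 = 0, i.e. a z^2 + b z + c = 0 with a = 0.639, b = 0.437, c = 1.
Discriminant D = b^2 - 4ac = (0.437)^2 - 4*(0.639)*1 = 0.190969 - (2.556) = -2.365031.
D < 0, so the roots are the complex-conjugate pair z = (-b +/- i sqrt(-D)) / (2a) = -0.3419 +/- 1.2033i.
For a conjugate pair |z|^2 = z * conj(z) = (product of roots) = c/a = 1/(0.639) = 1.564945, so |z| = sqrt(1.564945) = 1.251 for both roots.
Moduli of all roots: 1.2510, 1.2510.
All moduli strictly greater than 1? Yes.
Verdict: Invertible.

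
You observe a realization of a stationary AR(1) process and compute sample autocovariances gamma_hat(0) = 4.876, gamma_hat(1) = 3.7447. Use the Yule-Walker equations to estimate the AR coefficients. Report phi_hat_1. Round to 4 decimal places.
\hat\phi_{1} = 0.7680

The Yule-Walker equations for an AR(p) process read, in matrix form,
  Gamma_p phi = r_p,   with   (Gamma_p)_{ij} = gamma(|i - j|),
                       (r_p)_i = gamma(i),   i,j = 1..p.
Substitute the sample gammas (Toeplitz matrix and right-hand side of size 1):
  Gamma_p = [[4.876]]
  r_p     = [3.7447]
With p = 1 this is the single equation gamma(0) phi_1 = gamma(1):
  phi_hat_1 = gamma(1) / gamma(0) = 3.7447 / 4.876 = 0.7680.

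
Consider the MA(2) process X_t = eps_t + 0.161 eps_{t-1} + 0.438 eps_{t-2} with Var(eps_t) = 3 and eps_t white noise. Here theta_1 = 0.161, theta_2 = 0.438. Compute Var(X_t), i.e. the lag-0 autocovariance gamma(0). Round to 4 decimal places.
\gamma(0) = 3.6533

For an MA(q) process X_t = eps_t + sum_i theta_i eps_{t-i} with
Var(eps_t) = sigma^2, the variance is
  gamma(0) = sigma^2 * (1 + sum_i theta_i^2).
  sum_i theta_i^2 = (0.161)^2 + (0.438)^2 = 0.025921 + 0.191844 = 0.217765.
  gamma(0) = 3 * (1 + 0.217765) = 3 * 1.217765 = 3.653295, which rounds to 3.6533.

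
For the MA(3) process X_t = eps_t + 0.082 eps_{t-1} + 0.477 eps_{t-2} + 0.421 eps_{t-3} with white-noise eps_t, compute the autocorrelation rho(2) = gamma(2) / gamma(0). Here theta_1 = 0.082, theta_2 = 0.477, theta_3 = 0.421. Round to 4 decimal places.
\rho(2) = 0.3624

For an MA(q) process with theta_0 = 1, the autocovariance is
  gamma(k) = sigma^2 * sum_{i=0..q-k} theta_i * theta_{i+k},
and rho(k) = gamma(k) / gamma(0). Sigma^2 cancels.
  numerator   = (1)*(0.477) + (0.082)*(0.421) = 0.511522.
  denominator = (1)^2 + (0.082)^2 + (0.477)^2 + (0.421)^2 = 1.411494.
  rho(2) = 0.511522 / 1.411494 = 0.3624.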